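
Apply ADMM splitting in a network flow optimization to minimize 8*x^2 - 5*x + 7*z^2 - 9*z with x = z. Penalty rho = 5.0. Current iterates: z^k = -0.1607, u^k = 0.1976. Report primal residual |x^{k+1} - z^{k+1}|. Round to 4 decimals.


ADMM iteration with rho = 5.0, z^k = -0.1607, u^k = 0.1976
Step 1: x-update.
Minimize 8*x^2 - 5*x + (5.0/2)*(x + 0.1607 + 0.1976)^2
FOC: (2*8 + 5.0)*x = 5 + 5.0*(-0.1607 - 0.1976)
x^{k+1} = 0.1528
Step 2: z-update.
Minimize 7*z^2 - 9*z + (5.0/2)*(0.1528 - z + 0.1976)^2
FOC: (2*7 + 5.0)*z = 9 + 5.0*(0.1528 + 0.1976)
z^{k+1} = 0.5659
Step 3: u-update.
u^{k+1} = 0.1976 + 0.1528 - 0.5659 = -0.2155
Step 4: Primal residual = |0.1528 - 0.5659| = 0.4131


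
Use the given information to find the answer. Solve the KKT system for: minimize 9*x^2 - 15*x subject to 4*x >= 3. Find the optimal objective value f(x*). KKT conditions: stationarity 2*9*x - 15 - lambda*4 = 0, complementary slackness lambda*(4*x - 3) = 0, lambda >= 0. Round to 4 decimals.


Step 1: Try lambda = 0 (constraint inactive).
Stationarity: 2*9*x - 15 = 0
x* = 15/(2*9) = 5/6 = 0.8333 (rounded; the exact value 5/6 is used below)
Check constraint: 4*0.8333 = 3.3332 >= 3 -- satisfied.
Step 2: Compute optimal value.
f(x*) = 9*(5/6)^2 - 15*(5/6) = -6.25


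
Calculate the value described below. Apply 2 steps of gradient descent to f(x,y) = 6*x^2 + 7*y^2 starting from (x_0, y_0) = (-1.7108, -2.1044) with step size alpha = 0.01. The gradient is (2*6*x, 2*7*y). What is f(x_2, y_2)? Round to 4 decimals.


Gradient descent on f(x,y) = 6*x^2 + 7*y^2.
Starting point: (-1.7108, -2.1044), alpha = 0.01
Step 1: grad_x = 2*6*-1.7108 = -20.5296, grad_y = 2*7*-2.1044 = -29.4616
  x_1 = -1.7108 - 0.01*-20.5296 = -1.5055
  y_1 = -2.1044 - 0.01*-29.4616 = -1.8098
Step 2: grad_x = 2*6*-1.5055 = -18.066, grad_y = 2*7*-1.8098 = -25.337
  x_2 = -1.5055 - 0.01*-18.066 = -1.3248
  y_2 = -1.8098 - 0.01*-25.337 = -1.5564
f(-1.3248, -1.5564) = 6*(-1.3248)^2 + 7*(-1.5564)^2 = 27.4882


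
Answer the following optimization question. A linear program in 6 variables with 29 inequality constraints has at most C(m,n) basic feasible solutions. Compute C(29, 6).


Each vertex corresponds to some choice of n active constraints out of m, so the number of vertices is at most C(m, n) = m! / (n!(m-n)!).
m = 29, n = 6
Numerator: 29 * 28 * 27 * 26 * 25 * 24
Denominator: 6! = 720
C(29, 6) = 475020


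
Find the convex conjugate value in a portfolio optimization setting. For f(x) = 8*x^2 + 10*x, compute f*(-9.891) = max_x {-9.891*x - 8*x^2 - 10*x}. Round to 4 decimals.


f*(y) = sup_x {y*x - a*x^2 - b*x} = sup_x {(y-b)*x - a*x^2}
FOC: (y - b) - 2a*x = 0 => x* = (y - b)/(2a)
x* = (-9.891 - 10)/(2*8) = -1.2432
f*(-9.891) = (y-b)^2/(4a) = (-9.891 - 10)^2/(4*8)
= 395.6519/32 = 12.3641


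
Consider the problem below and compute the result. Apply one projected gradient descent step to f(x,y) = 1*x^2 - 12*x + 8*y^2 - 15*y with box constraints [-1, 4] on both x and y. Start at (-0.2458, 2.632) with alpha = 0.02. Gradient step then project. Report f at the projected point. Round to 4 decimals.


Step 1: Compute gradient at (-0.2458, 2.632).
grad_x = 2*1*-0.2458 - 12 = -12.4916
grad_y = 2*8*2.632 - 15 = 27.112
Step 2: Gradient step.
x_raw = -0.2458 - 0.02*-12.4916 = 0.004
y_raw = 2.632 - 0.02*27.112 = 2.0898
Step 3: Project onto [-1, 4].
x_proj = clip(0.004) = 0.004
y_proj = clip(2.0898) = 2.0898
Step 4: Evaluate f.
f(0.004, 2.0898) = 3.542


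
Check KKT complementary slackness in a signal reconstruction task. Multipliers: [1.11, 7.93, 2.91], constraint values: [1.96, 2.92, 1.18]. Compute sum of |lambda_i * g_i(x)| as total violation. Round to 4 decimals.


KKT complementary slackness check:
lambda_1 * g_1 = 1.11 * 1.96 = 2.1756
lambda_2 * g_2 = 7.93 * 2.92 = 23.1556
lambda_3 * g_3 = 2.91 * 1.18 = 3.4338
Total violation = 2.1756 + 23.1556 + 3.4338 = 28.765


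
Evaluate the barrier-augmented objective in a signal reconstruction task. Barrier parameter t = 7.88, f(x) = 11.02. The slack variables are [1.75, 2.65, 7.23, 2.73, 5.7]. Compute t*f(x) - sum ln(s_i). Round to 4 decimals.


Step 1: Compute log-barrier.
ln values: [0.5596, 0.9746, 1.9782, 1.0043, 1.7405]
phi = -(0.5596 + 0.9746 + 1.9782 + 1.0043 + 1.7405) = -6.2572
Step 2: Compute augmented objective.
t*f(x) = 7.88*11.02 = 86.8376
Total = 86.8376 - 6.2572 = 80.5804


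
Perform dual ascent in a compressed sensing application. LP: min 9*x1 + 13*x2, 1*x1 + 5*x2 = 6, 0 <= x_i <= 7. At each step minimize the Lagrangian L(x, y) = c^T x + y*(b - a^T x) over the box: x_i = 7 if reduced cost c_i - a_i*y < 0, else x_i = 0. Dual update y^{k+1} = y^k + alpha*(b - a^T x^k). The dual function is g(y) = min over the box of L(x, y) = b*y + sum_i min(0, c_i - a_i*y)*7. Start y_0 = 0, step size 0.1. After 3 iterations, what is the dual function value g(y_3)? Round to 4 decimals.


Dual ascent for LP: min 9*x1 + 13*x2, 1*x1 + 5*x2 = 6, 0 <= x_i <= 7
Step 1: y^k = 0.0, reduced costs: (9.0, 13.0)
  x^k = (0.0, 0.0), subgradient = b - a^T x = 6.0
  y^{k+1} = 0.0 + 0.1*6.0 = 0.6
Step 2: y^k = 0.6, reduced costs: (8.4, 10.0)
  x^k = (0.0, 0.0), subgradient = b - a^T x = 6.0
  y^{k+1} = 0.6 + 0.1*6.0 = 1.2
Step 3: y^k = 1.2, reduced costs: (7.8, 7.0)
  x^k = (0.0, 0.0), subgradient = b - a^T x = 6.0
  y^{k+1} = 1.2 + 0.1*6.0 = 1.8
Dual objective at y_3 = 1.8: reduced costs (7.2, 4.0), box minimizer x = (0.0, 0.0)
g(y_3) = b*y + (c1 - a1*y)*x1 + (c2 - a2*y)*x2 = 6*1.8 + 7.2*0.0 + 4.0*0.0 = 10.8 + 0.0 + 0.0 = 10.8


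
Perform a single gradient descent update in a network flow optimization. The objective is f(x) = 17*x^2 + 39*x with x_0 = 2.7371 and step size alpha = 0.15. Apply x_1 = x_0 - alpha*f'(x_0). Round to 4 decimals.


We compute the gradient at x_0 and apply the update.
f'(x) = 34*x + 39
f'(2.7371) = 34*2.7371 + 39 = 132.0614
x_1 = 2.7371 - 0.15*132.0614 = -17.0721


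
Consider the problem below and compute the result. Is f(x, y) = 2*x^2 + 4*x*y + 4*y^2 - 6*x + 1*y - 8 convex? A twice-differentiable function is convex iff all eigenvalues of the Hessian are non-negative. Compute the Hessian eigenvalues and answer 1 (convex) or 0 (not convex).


The Hessian of f(x,y) = 2*x^2 + 4*x*y + 4*y^2 - 6*x + 1*y - 8 is:
H = [[4, 4], [4, 8]]
Trace = 4 + 8 = 12
Determinant = 4*8 - (4)^2 = 16
Discriminant = (12)^2 - 4*16 = 80.0
Eigenvalues: lambda_1 = 1.5279, lambda_2 = 10.4721
The function is convex.

1


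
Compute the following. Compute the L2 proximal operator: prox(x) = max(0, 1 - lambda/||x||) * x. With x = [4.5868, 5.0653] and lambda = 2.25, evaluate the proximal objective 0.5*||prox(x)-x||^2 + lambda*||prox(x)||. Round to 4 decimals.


Step 1: Compute ||x||.
||x|| = 6.8334
Step 2: Compute scaling factor.
scale = max(0, 1 - 2.25/6.8334) = 0.6707
Step 3: prox(x) = [3.0765, 3.3975]
||prox(x)|| = 4.5834
Step 4: Proximal objective.
0.5*||prox-x||^2 = 2.5313
lambda*||prox|| = 10.3127
Total = 12.844


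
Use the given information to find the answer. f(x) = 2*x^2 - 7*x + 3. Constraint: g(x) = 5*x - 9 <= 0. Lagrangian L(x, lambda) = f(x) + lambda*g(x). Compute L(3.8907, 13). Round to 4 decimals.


Step 1: Evaluate f(x).
f(3.8907) = 2*3.8907^2 - 7*3.8907 + 3 = 6.0402
Step 2: Evaluate g(x).
g(3.8907) = 5*3.8907 - 9 = 10.4535
Step 3: Compute Lagrangian.
L = 6.0402 + 13*10.4535 = 141.9357


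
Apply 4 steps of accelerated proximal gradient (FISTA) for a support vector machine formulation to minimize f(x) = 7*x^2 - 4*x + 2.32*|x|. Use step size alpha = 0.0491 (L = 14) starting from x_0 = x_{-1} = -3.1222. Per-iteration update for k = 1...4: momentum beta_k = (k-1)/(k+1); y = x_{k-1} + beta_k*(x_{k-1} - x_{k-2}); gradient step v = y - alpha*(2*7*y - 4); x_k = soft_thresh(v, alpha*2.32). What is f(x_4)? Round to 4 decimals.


FISTA on f(x) = 7*x^2 - 4*x + 2.32*|x|
L = 14, alpha = 0.0491
Iteration 1: beta = 0.0, y = -3.1222 + 0.0*(-3.1222 + 3.1222) = -3.1222
  grad(y) = -47.7108, v = y - alpha*grad = -0.7796
  prox(v) = soft_thresh(-0.7796, 0.1139) = -0.6657
Iteration 2: beta = 0.3333, y = -0.6657 + 0.3333*(-0.6657 + 3.1222) = 0.1531
  grad(y) = -1.8559, v = y - alpha*grad = 0.2443
  prox(v) = soft_thresh(0.2443, 0.1139) = 0.1304
Iteration 3: beta = 0.5, y = 0.1304 + 0.5*(0.1304 + 0.6657) = 0.5284
  grad(y) = 3.3974, v = y - alpha*grad = 0.3616
  prox(v) = soft_thresh(0.3616, 0.1139) = 0.2477
Iteration 4: beta = 0.6, y = 0.2477 + 0.6*(0.2477 - 0.1304) = 0.318
  grad(y) = 0.4526, v = y - alpha*grad = 0.2958
  prox(v) = soft_thresh(0.2958, 0.1139) = 0.1819
f(x_4) = 7*0.1819^2 - 4*0.1819 + 2.32*|0.1819| = -0.074


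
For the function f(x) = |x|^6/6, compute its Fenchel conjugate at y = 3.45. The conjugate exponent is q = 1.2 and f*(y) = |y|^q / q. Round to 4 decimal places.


The conjugate exponent q satisfies 1/p + 1/q = 1.
p = 6, so q = 6/(6 - 1) = 1.2
|y|^q = 3.45^1.2 = 4.4196
f*(3.45) = 4.4196 / 1.2 = 3.683


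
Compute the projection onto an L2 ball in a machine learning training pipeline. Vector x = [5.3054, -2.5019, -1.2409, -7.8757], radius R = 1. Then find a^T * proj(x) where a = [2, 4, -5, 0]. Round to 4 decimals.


Step 1: Compute ||x|| (intermediates to 6 decimals).
||x|| = sqrt(5.3054^2 + (-2.5019)^2 + (-1.2409)^2 + (-7.8757)^2) = 9.898144
Step 2: Project.
Since ||x|| > R, scale = R/||x|| = 1/9.898144 = 0.101029, proj(x) = scale * x
proj(x) = [0.535999, -0.252764, -0.125367, -0.795674]
Step 3: Dot product.
a^T * proj(x) = 2*0.535999 + 4*(-0.252764) - 5*(-0.125367) + 0*(-0.795674) = 0.6878


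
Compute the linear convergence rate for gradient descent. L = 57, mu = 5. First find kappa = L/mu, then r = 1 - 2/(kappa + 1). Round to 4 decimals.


Step 1: Compute the condition number.
kappa = L/mu = 57/5 = 11.4
Step 2: Compute the convergence rate.
r = 1 - 2/(kappa + 1) = 1 - 2*mu/(L + mu) = (L - mu)/(L + mu) = 52/62 = 0.8387


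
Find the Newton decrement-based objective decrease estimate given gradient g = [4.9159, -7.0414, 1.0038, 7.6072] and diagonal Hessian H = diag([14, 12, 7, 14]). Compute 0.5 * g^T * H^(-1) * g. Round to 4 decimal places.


Step 1: H is diagonal, so H^(-1) * g = [0.3511, -0.5868, 0.1434, 0.5434].
Step 2: g^T H^(-1) g = sum_i g_i^2 / H_ii
  = (4.9159)^2/14 + (-7.0414)^2/12 + (1.0038)^2/7 + (7.6072)^2/14
  = 1.7261 + 4.1318 + 0.1439 + 4.1335 = 10.1354
Step 3: Objective decrease = 0.5 * g^T H^(-1) g = 5.0677


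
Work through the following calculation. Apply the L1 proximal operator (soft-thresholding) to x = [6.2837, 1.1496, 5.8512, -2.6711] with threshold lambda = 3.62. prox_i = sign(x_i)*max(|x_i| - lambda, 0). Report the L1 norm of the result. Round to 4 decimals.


Soft-thresholding with lambda = 3.62:
prox(6.2837) = sign(6.2837)*max(|6.2837| - 3.62, 0) = 2.6637
prox(1.1496) = sign(1.1496)*max(|1.1496| - 3.62, 0) = 0.0
prox(5.8512) = sign(5.8512)*max(|5.8512| - 3.62, 0) = 2.2312
prox(-2.6711) = sign(-2.6711)*max(|-2.6711| - 3.62, 0) = 0.0
prox(x) = [2.6637, 0.0, 2.2312, 0.0]
||prox(x)||_1 = 2.6637 + 0.0 + 2.2312 + 0.0 = 4.8949


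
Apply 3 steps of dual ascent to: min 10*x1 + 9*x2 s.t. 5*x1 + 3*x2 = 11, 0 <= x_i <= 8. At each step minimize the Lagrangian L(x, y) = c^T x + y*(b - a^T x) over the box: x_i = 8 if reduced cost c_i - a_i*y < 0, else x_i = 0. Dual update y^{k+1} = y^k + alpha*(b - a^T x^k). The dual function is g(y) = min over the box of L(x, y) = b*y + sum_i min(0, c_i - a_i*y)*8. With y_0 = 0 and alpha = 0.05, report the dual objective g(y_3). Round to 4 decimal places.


Dual ascent for LP: min 10*x1 + 9*x2, 5*x1 + 3*x2 = 11, 0 <= x_i <= 8
Step 1: y^k = 0.0, reduced costs: (10.0, 9.0)
  x^k = (0.0, 0.0), subgradient = b - a^T x = 11.0
  y^{k+1} = 0.0 + 0.05*11.0 = 0.55
Step 2: y^k = 0.55, reduced costs: (7.25, 7.35)
  x^k = (0.0, 0.0), subgradient = b - a^T x = 11.0
  y^{k+1} = 0.55 + 0.05*11.0 = 1.1
Step 3: y^k = 1.1, reduced costs: (4.5, 5.7)
  x^k = (0.0, 0.0), subgradient = b - a^T x = 11.0
  y^{k+1} = 1.1 + 0.05*11.0 = 1.65
Dual objective at y_3 = 1.65: reduced costs (1.75, 4.05), box minimizer x = (0.0, 0.0)
g(y_3) = b*y + (c1 - a1*y)*x1 + (c2 - a2*y)*x2 = 11*1.65 + 1.75*0.0 + 4.05*0.0 = 18.15 + 0.0 + 0.0 = 18.15


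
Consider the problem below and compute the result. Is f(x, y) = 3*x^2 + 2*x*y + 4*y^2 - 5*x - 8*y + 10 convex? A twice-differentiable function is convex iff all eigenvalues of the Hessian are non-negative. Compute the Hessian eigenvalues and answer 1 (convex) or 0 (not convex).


The Hessian of f(x,y) = 3*x^2 + 2*x*y + 4*y^2 - 5*x - 8*y + 10 is:
H = [[6, 2], [2, 8]]
Trace = 6 + 8 = 14
Determinant = 6*8 - (2)^2 = 44
Discriminant = (14)^2 - 4*44 = 20.0
Eigenvalues: lambda_1 = 4.7639, lambda_2 = 9.2361
The function is convex.

1


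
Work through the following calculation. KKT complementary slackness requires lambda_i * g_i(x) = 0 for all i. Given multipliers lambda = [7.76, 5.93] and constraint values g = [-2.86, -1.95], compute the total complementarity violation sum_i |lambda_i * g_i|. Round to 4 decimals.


KKT complementary slackness check:
lambda_1 * g_1 = 7.76 * -2.86 = -22.1936
lambda_2 * g_2 = 5.93 * -1.95 = -11.5635
Total violation = 22.1936 + 11.5635 = 33.7571


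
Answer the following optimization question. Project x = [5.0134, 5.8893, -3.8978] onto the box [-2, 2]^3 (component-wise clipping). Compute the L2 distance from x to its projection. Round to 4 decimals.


Project each component onto [-2, 2].
clip(5.0134) = 2.0, clip(5.8893) = 2.0, clip(-3.8978) = -2.0
Projection = [2.0, 2.0, -2.0]
Squared diffs: [9.0806, 15.1267, 3.6016]
Distance = sqrt(27.8089) = 5.2734


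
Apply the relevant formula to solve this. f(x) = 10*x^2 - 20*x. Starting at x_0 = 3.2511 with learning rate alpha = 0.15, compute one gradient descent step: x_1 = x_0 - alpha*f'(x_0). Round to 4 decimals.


We compute the gradient at x_0 and apply the update.
f'(x) = 20*x - 20
f'(3.2511) = 20*3.2511 - 20 = 45.022
x_1 = 3.2511 - 0.15*45.022 = -3.5022


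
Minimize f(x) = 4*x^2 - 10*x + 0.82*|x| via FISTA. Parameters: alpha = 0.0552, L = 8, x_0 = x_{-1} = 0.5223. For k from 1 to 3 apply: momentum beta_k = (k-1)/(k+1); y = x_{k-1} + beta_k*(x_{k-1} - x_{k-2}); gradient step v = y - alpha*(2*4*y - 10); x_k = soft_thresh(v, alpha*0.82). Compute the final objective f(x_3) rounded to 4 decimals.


FISTA on f(x) = 4*x^2 - 10*x + 0.82*|x|
L = 8, alpha = 0.0552
Iteration 1: beta = 0.0, y = 0.5223 + 0.0*(0.5223 - 0.5223) = 0.5223
  grad(y) = -5.8216, v = y - alpha*grad = 0.8437
  prox(v) = soft_thresh(0.8437, 0.0453) = 0.7984
Iteration 2: beta = 0.3333, y = 0.7984 + 0.3333*(0.7984 - 0.5223) = 0.8904
  grad(y) = -2.8767, v = y - alpha*grad = 1.0492
  prox(v) = soft_thresh(1.0492, 0.0453) = 1.0039
Iteration 3: beta = 0.5, y = 1.0039 + 0.5*(1.0039 - 0.7984) = 1.1067
  grad(y) = -1.1462, v = y - alpha*grad = 1.17
  prox(v) = soft_thresh(1.17, 0.0453) = 1.1247
f(x_3) = 4*1.1247^2 - 10*1.1247 + 0.82*|1.1247| = -5.265


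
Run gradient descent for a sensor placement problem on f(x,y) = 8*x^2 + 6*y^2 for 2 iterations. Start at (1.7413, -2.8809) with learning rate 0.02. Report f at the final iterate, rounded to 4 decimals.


Gradient descent on f(x,y) = 8*x^2 + 6*y^2.
Starting point: (1.7413, -2.8809), alpha = 0.02
Step 1: grad_x = 2*8*1.7413 = 27.8608, grad_y = 2*6*-2.8809 = -34.5708
  x_1 = 1.7413 - 0.02*27.8608 = 1.1841
  y_1 = -2.8809 - 0.02*-34.5708 = -2.1895
Step 2: grad_x = 2*8*1.1841 = 18.9453, grad_y = 2*6*-2.1895 = -26.2738
  x_2 = 1.1841 - 0.02*18.9453 = 0.8052
  y_2 = -2.1895 - 0.02*-26.2738 = -1.664
f(0.8052, -1.664) = 8*0.8052^2 + 6*(-1.664)^2 = 21.8


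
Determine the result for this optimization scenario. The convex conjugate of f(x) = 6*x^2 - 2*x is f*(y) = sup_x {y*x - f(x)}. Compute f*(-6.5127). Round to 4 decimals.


f*(y) = sup_x {y*x - a*x^2 - b*x} = sup_x {(y-b)*x - a*x^2}
FOC: (y - b) - 2a*x = 0 => x* = (y - b)/(2a)
x* = (-6.5127 + 2)/(2*6) = -0.3761
f*(-6.5127) = (y-b)^2/(4a) = (-6.5127 + 2)^2/(4*6)
= 20.3645/24 = 0.8485


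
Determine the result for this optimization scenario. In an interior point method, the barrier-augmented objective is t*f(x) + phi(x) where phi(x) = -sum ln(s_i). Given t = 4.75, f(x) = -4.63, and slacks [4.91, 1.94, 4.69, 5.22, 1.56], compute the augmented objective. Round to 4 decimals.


Step 1: Compute log-barrier.
ln values: [1.5913, 0.6627, 1.5454, 1.6525, 0.4447]
phi = -(1.5913 + 0.6627 + 1.5454 + 1.6525 + 0.4447) = -5.8966
Step 2: Compute augmented objective.
t*f(x) = 4.75*-4.63 = -21.9925
Total = -21.9925 - 5.8966 = -27.8891


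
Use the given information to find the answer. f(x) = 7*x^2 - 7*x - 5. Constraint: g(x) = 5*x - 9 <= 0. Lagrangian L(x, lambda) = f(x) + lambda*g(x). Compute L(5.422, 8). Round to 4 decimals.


Step 1: Evaluate f(x).
f(5.422) = 7*5.422^2 - 7*5.422 - 5 = 162.8326
Step 2: Evaluate g(x).
g(5.422) = 5*5.422 - 9 = 18.11
Step 3: Compute Lagrangian.
L = 162.8326 + 8*18.11 = 307.7126


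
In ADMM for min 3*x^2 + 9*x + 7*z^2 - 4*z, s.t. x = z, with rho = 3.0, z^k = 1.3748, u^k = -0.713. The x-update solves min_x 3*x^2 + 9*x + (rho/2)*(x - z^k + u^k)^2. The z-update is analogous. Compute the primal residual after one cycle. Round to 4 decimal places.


ADMM iteration with rho = 3.0, z^k = 1.3748, u^k = -0.713
Step 1: x-update.
Minimize 3*x^2 + 9*x + (3.0/2)*(x - 1.3748 - 0.713)^2
FOC: (2*3 + 3.0)*x = -9 + 3.0*(1.3748 + 0.713)
x^{k+1} = -0.3041
Step 2: z-update.
Minimize 7*z^2 - 4*z + (3.0/2)*(-0.3041 - z - 0.713)^2
FOC: (2*7 + 3.0)*z = 4 + 3.0*(-0.3041 - 0.713)
z^{k+1} = 0.0558
Step 3: u-update.
u^{k+1} = -0.713 - 0.3041 - 0.0558 = -1.0729
Step 4: Primal residual = |-0.3041 - 0.0558| = 0.3599


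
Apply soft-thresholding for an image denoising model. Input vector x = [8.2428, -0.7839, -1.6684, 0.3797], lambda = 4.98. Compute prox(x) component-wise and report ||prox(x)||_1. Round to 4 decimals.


Soft-thresholding with lambda = 4.98:
prox(8.2428) = sign(8.2428)*max(|8.2428| - 4.98, 0) = 3.2628
prox(-0.7839) = sign(-0.7839)*max(|-0.7839| - 4.98, 0) = 0.0
prox(-1.6684) = sign(-1.6684)*max(|-1.6684| - 4.98, 0) = 0.0
prox(0.3797) = sign(0.3797)*max(|0.3797| - 4.98, 0) = 0.0
prox(x) = [3.2628, 0.0, 0.0, 0.0]
||prox(x)||_1 = 3.2628 + 0.0 + 0.0 + 0.0 = 3.2628


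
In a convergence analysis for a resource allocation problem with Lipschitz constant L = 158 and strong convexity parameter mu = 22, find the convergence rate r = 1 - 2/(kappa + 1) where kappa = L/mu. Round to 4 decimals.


Step 1: Compute the condition number.
kappa = L/mu = 158/22 = 7.1818
Step 2: Compute the convergence rate.
r = 1 - 2/(kappa + 1) = 1 - 2*mu/(L + mu) = (L - mu)/(L + mu) = 136/180 = 0.7556


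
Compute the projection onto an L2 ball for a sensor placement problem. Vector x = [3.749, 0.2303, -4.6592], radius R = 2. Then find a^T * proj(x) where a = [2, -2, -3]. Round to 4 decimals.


Step 1: Compute ||x|| (intermediates to 6 decimals).
||x|| = sqrt(3.749^2 + 0.2303^2 + (-4.6592)^2) = 5.984662
Step 2: Project.
Since ||x|| > R, scale = R/||x|| = 2/5.984662 = 0.334188, proj(x) = scale * x
proj(x) = [1.252871, 0.076963, -1.557049]
Step 3: Dot product.
a^T * proj(x) = 2*1.252871 - 2*0.076963 - 3*(-1.557049) = 7.023


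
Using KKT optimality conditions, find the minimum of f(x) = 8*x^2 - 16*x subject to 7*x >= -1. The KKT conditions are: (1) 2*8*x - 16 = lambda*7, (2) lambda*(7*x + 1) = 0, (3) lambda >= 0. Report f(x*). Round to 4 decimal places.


Step 1: Try lambda = 0 (constraint inactive).
Stationarity: 2*8*x - 16 = 0
x* = 16/(2*8) = 1.0
Check constraint: 7*1.0 = 7.0 >= -1 -- satisfied.
Step 2: Compute optimal value.
f(x*) = 8*1.0^2 - 16*1.0 = -8.0


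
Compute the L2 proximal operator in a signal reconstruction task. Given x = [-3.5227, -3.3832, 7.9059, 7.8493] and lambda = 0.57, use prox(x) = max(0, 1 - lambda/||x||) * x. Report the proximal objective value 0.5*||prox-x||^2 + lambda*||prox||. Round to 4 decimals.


Step 1: Compute ||x||.
||x|| = 12.1643
Step 2: Compute scaling factor.
scale = max(0, 1 - 0.57/12.1643) = 0.9531
Step 3: prox(x) = [-3.3576, -3.2247, 7.5354, 7.4815]
||prox(x)|| = 11.5943
Step 4: Proximal objective.
0.5*||prox-x||^2 = 0.1625
lambda*||prox|| = 6.6088
Total = 6.7712


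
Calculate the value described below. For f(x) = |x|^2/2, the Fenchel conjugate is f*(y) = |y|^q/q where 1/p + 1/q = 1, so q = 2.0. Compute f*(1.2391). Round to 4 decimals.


The conjugate exponent q satisfies 1/p + 1/q = 1.
p = 2, so q = 2/(2 - 1) = 2.0
|y|^q = 1.2391^2.0 = 1.5354
f*(1.2391) = 1.5354 / 2.0 = 0.7677


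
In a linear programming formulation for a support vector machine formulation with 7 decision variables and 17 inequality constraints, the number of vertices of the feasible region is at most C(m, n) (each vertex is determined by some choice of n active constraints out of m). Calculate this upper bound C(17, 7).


Each vertex corresponds to some choice of n active constraints out of m, so the number of vertices is at most C(m, n) = m! / (n!(m-n)!).
m = 17, n = 7
Numerator: 17 * 16 * 15 * 14 * 13 * 12 * 11
Denominator: 7! = 5040
C(17, 7) = 19448


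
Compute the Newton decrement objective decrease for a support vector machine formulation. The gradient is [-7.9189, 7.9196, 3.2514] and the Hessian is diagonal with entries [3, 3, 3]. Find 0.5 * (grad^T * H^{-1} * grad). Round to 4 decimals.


Step 1: H is diagonal, so H^(-1) * g = [-2.6396, 2.6399, 1.0838].
Step 2: g^T H^(-1) g = sum_i g_i^2 / H_ii
  = (-7.9189)^2/3 + (7.9196)^2/3 + (3.2514)^2/3
  = 20.903 + 20.9067 + 3.5239 = 45.3335
Step 3: Objective decrease = 0.5 * g^T H^(-1) g = 22.6668


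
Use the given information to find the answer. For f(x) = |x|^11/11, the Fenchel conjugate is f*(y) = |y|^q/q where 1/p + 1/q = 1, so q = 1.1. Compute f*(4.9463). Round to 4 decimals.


The conjugate exponent q satisfies 1/p + 1/q = 1.
p = 11, so q = 11/(11 - 1) = 1.1
|y|^q = 4.9463^1.1 = 5.8037
f*(4.9463) = 5.8037 / 1.1 = 5.2761


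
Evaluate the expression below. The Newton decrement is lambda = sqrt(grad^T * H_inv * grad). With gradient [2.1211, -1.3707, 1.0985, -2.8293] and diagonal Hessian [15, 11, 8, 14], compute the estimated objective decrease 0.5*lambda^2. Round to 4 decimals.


Step 1: H is diagonal, so H^(-1) * g = [0.1414, -0.1246, 0.1373, -0.2021].
Step 2: g^T H^(-1) g = sum_i g_i^2 / H_ii
  = (2.1211)^2/15 + (-1.3707)^2/11 + (1.0985)^2/8 + (-2.8293)^2/14
  = 0.2999 + 0.1708 + 0.1508 + 0.5718 = 1.1934
Step 3: Objective decrease = 0.5 * g^T H^(-1) g = 0.5967


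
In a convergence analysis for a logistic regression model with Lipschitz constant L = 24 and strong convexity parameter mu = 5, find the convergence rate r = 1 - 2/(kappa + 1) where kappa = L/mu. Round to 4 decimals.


Step 1: Compute the condition number.
kappa = L/mu = 24/5 = 4.8
Step 2: Compute the convergence rate.
r = 1 - 2/(kappa + 1) = 1 - 2*mu/(L + mu) = (L - mu)/(L + mu) = 19/29 = 0.6552


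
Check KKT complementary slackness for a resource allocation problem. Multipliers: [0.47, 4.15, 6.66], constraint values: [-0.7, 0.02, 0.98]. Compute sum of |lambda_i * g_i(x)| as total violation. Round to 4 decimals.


KKT complementary slackness check:
lambda_1 * g_1 = 0.47 * -0.7 = -0.329
lambda_2 * g_2 = 4.15 * 0.02 = 0.083
lambda_3 * g_3 = 6.66 * 0.98 = 6.5268
Total violation = 0.329 + 0.083 + 6.5268 = 6.9388


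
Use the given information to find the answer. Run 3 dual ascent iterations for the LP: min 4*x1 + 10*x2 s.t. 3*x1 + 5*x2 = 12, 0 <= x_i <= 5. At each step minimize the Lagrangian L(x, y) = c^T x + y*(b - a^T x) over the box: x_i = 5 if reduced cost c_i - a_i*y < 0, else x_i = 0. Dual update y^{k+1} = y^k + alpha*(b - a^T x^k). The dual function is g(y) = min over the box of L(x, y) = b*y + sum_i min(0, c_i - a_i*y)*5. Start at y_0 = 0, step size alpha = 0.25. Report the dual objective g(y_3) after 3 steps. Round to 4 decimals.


Dual ascent for LP: min 4*x1 + 10*x2, 3*x1 + 5*x2 = 12, 0 <= x_i <= 5
Step 1: y^k = 0.0, reduced costs: (4.0, 10.0)
  x^k = (0.0, 0.0), subgradient = b - a^T x = 12.0
  y^{k+1} = 0.0 + 0.25*12.0 = 3.0
Step 2: y^k = 3.0, reduced costs: (-5.0, -5.0)
  x^k = (5.0, 5.0), subgradient = b - a^T x = -28.0
  y^{k+1} = 3.0 + 0.25*-28.0 = -4.0
Step 3: y^k = -4.0, reduced costs: (16.0, 30.0)
  x^k = (0.0, 0.0), subgradient = b - a^T x = 12.0
  y^{k+1} = -4.0 + 0.25*12.0 = -1.0
Dual objective at y_3 = -1.0: reduced costs (7.0, 15.0), box minimizer x = (0.0, 0.0)
g(y_3) = b*y + (c1 - a1*y)*x1 + (c2 - a2*y)*x2 = 12*(-1.0) + 7.0*0.0 + 15.0*0.0 = -12.0 + 0.0 + 0.0 = -12.0


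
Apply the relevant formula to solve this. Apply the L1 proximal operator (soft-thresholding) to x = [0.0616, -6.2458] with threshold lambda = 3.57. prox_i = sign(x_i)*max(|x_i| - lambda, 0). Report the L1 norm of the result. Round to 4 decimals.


Soft-thresholding with lambda = 3.57:
prox(0.0616) = sign(0.0616)*max(|0.0616| - 3.57, 0) = 0.0
prox(-6.2458) = sign(-6.2458)*max(|-6.2458| - 3.57, 0) = -2.6758
prox(x) = [0.0, -2.6758]
||prox(x)||_1 = 0.0 + 2.6758 = 2.6758


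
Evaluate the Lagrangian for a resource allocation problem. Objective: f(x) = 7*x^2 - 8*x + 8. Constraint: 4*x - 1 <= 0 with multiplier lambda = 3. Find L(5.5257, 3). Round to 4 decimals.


Step 1: Evaluate f(x).
f(5.5257) = 7*5.5257^2 - 8*5.5257 + 8 = 177.5279
Step 2: Evaluate g(x).
g(5.5257) = 4*5.5257 - 1 = 21.1028
Step 3: Compute Lagrangian.
L = 177.5279 + 3*21.1028 = 240.8363


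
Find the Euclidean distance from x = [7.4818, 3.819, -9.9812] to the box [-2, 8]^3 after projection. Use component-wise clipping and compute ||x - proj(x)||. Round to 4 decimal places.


Project each component onto [-2, 8].
clip(7.4818) = 7.4818, clip(3.819) = 3.819, clip(-9.9812) = -2.0
Projection = [7.4818, 3.819, -2.0]
Squared diffs: [0.0, 0.0, 63.6996]
Distance = sqrt(63.6996) = 7.9812


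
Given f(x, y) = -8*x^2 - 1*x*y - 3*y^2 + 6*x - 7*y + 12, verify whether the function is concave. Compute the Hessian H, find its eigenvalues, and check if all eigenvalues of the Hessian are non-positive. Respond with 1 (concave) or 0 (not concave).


The Hessian of f(x,y) = -8*x^2 - 1*x*y - 3*y^2 + 6*x - 7*y + 12 is:
H = [[-16, -1], [-1, -6]]
Trace = -16 - 6 = -22
Determinant = -16*-6 - (-1)^2 = 95
Discriminant = (-22)^2 - 4*95 = 104.0
Eigenvalues: lambda_1 = -16.099, lambda_2 = -5.901
The function is concave.

1


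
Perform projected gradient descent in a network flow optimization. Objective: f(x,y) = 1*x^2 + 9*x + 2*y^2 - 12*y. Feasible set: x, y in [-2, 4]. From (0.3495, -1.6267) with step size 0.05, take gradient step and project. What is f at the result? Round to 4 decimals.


Step 1: Compute gradient at (0.3495, -1.6267).
grad_x = 2*1*0.3495 + 9 = 9.699
grad_y = 2*2*-1.6267 - 12 = -18.5068
Step 2: Gradient step.
x_raw = 0.3495 - 0.05*9.699 = -0.1355
y_raw = -1.6267 - 0.05*-18.5068 = -0.7014
Step 3: Project onto [-2, 4].
x_proj = clip(-0.1355) = -0.1355
y_proj = clip(-0.7014) = -0.7014
Step 4: Evaluate f.
f(-0.1355, -0.7014) = 8.1994


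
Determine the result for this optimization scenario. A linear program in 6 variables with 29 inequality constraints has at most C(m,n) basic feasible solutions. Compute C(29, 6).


Each vertex corresponds to some choice of n active constraints out of m, so the number of vertices is at most C(m, n) = m! / (n!(m-n)!).
m = 29, n = 6
Numerator: 29 * 28 * 27 * 26 * 25 * 24
Denominator: 6! = 720
C(29, 6) = 475020


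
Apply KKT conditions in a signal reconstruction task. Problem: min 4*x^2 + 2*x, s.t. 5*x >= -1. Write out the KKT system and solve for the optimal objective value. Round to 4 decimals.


Step 1: Try lambda = 0 (constraint inactive).
x_unc = -2/(2*4) = -0.25
Check: 5*-0.25 = -1.25 < -1 -- violated!
Step 2: Constraint must be active: 5*x = -1
x* = -1/5 = -0.2
lambda = (2*4*(-0.2) + 2)/5 = 0.08
Step 3: Compute optimal value.
f(x*) = 4*(-0.2)^2 + 2*(-0.2) = -0.24


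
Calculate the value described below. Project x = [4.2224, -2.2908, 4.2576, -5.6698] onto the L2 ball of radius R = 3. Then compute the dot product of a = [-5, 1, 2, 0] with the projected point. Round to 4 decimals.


Step 1: Compute ||x|| (intermediates to 6 decimals).
||x|| = sqrt(4.2224^2 + (-2.2908)^2 + 4.2576^2 + (-5.6698)^2) = 8.564474
Step 2: Project.
Since ||x|| > R, scale = R/||x|| = 3/8.564474 = 0.350284, proj(x) = scale * x
proj(x) = [1.479039, -0.802431, 1.491369, -1.98604]
Step 3: Dot product.
a^T * proj(x) = -5*1.479039 + 1*(-0.802431) + 2*1.491369 + 0*(-1.98604) = -5.2149


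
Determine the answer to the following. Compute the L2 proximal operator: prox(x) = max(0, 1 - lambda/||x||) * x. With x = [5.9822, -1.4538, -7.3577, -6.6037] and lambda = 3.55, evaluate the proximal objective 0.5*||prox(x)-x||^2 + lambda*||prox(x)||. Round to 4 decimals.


Step 1: Compute ||x||.
||x|| = 11.6467
Step 2: Compute scaling factor.
scale = max(0, 1 - 3.55/11.6467) = 0.6952
Step 3: prox(x) = [4.1588, -1.0107, -5.115, -4.5908]
||prox(x)|| = 8.0967
Step 4: Proximal objective.
0.5*||prox-x||^2 = 6.3013
lambda*||prox|| = 28.7433
Total = 35.0444


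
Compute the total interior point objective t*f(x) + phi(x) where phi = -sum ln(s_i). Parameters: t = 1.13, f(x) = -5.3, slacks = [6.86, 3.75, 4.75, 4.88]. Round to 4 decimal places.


Step 1: Compute log-barrier.
ln values: [1.9257, 1.3218, 1.5581, 1.5851]
phi = -(1.9257 + 1.3218 + 1.5581 + 1.5851) = -6.3908
Step 2: Compute augmented objective.
t*f(x) = 1.13*-5.3 = -5.989
Total = -5.989 - 6.3908 = -12.3798


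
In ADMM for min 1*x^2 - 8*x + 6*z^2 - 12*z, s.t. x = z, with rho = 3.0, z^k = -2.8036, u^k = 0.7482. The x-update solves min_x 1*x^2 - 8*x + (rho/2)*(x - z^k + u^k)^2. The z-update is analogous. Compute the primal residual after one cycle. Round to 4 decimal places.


ADMM iteration with rho = 3.0, z^k = -2.8036, u^k = 0.7482
Step 1: x-update.
Minimize 1*x^2 - 8*x + (3.0/2)*(x + 2.8036 + 0.7482)^2
FOC: (2*1 + 3.0)*x = 8 + 3.0*(-2.8036 - 0.7482)
x^{k+1} = -0.5311
Step 2: z-update.
Minimize 6*z^2 - 12*z + (3.0/2)*(-0.5311 - z + 0.7482)^2
FOC: (2*6 + 3.0)*z = 12 + 3.0*(-0.5311 + 0.7482)
z^{k+1} = 0.8434
Step 3: u-update.
u^{k+1} = 0.7482 - 0.5311 - 0.8434 = -0.6263
Step 4: Primal residual = |-0.5311 - 0.8434| = 1.3745


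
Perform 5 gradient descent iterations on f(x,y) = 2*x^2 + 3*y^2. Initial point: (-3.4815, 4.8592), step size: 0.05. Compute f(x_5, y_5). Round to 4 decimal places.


Gradient descent on f(x,y) = 2*x^2 + 3*y^2.
Starting point: (-3.4815, 4.8592), alpha = 0.05
Step 1: grad_x = 2*2*-3.4815 = -13.926, grad_y = 2*3*4.8592 = 29.1552
  x_1 = -3.4815 - 0.05*-13.926 = -2.7852
  y_1 = 4.8592 - 0.05*29.1552 = 3.4014
Step 2: grad_x = 2*2*-2.7852 = -11.1408, grad_y = 2*3*3.4014 = 20.4086
  x_2 = -2.7852 - 0.05*-11.1408 = -2.2282
  y_2 = 3.4014 - 0.05*20.4086 = 2.381
Step 3: grad_x = 2*2*-2.2282 = -8.9126, grad_y = 2*3*2.381 = 14.286
  x_3 = -2.2282 - 0.05*-8.9126 = -1.7825
  y_3 = 2.381 - 0.05*14.286 = 1.6667
Step 4: grad_x = 2*2*-1.7825 = -7.1301, grad_y = 2*3*1.6667 = 10.0002
  x_4 = -1.7825 - 0.05*-7.1301 = -1.426
  y_4 = 1.6667 - 0.05*10.0002 = 1.1667
Step 5: grad_x = 2*2*-1.426 = -5.7041, grad_y = 2*3*1.1667 = 7.0002
  x_5 = -1.426 - 0.05*-5.7041 = -1.1408
  y_5 = 1.1667 - 0.05*7.0002 = 0.8167
f(-1.1408, 0.8167) = 2*(-1.1408)^2 + 3*0.8167^2 = 4.6039


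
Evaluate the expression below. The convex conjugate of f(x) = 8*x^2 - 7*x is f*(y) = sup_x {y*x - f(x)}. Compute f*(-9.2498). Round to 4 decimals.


f*(y) = sup_x {y*x - a*x^2 - b*x} = sup_x {(y-b)*x - a*x^2}
FOC: (y - b) - 2a*x = 0 => x* = (y - b)/(2a)
x* = (-9.2498 + 7)/(2*8) = -0.1406
f*(-9.2498) = (y-b)^2/(4a) = (-9.2498 + 7)^2/(4*8)
= 5.0616/32 = 0.1582


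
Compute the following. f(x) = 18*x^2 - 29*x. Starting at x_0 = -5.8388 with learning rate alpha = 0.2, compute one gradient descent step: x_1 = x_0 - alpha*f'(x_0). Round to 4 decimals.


We compute the gradient at x_0 and apply the update.
f'(x) = 36*x - 29
f'(-5.8388) = 36*-5.8388 - 29 = -239.1968
x_1 = -5.8388 - 0.2*-239.1968 = 42.0006


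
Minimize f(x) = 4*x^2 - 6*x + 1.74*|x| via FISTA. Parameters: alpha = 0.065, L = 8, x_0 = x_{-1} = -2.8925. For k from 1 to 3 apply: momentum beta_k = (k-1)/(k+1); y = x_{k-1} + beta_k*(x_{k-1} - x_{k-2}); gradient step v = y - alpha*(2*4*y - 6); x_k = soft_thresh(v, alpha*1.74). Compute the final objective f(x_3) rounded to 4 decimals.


FISTA on f(x) = 4*x^2 - 6*x + 1.74*|x|
L = 8, alpha = 0.065
Iteration 1: beta = 0.0, y = -2.8925 + 0.0*(-2.8925 + 2.8925) = -2.8925
  grad(y) = -29.14, v = y - alpha*grad = -0.9984
  prox(v) = soft_thresh(-0.9984, 0.1131) = -0.8853
Iteration 2: beta = 0.3333, y = -0.8853 + 0.3333*(-0.8853 + 2.8925) = -0.2162
  grad(y) = -7.7299, v = y - alpha*grad = 0.2862
  prox(v) = soft_thresh(0.2862, 0.1131) = 0.1731
Iteration 3: beta = 0.5, y = 0.1731 + 0.5*(0.1731 + 0.8853) = 0.7023
  grad(y) = -0.3815, v = y - alpha*grad = 0.7271
  prox(v) = soft_thresh(0.7271, 0.1131) = 0.614
f(x_3) = 4*0.614^2 - 6*0.614 + 1.74*|0.614| = -1.1076


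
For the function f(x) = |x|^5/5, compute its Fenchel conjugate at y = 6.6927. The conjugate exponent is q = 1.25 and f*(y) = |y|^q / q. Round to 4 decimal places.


The conjugate exponent q satisfies 1/p + 1/q = 1.
p = 5, so q = 5/(5 - 1) = 1.25
|y|^q = 6.6927^1.25 = 10.7647
f*(6.6927) = 10.7647 / 1.25 = 8.6118


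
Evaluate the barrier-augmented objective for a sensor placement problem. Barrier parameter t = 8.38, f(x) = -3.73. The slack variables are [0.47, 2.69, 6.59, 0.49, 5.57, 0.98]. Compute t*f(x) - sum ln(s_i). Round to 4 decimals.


Step 1: Compute log-barrier.
ln values: [-0.755, 0.9895, 1.8856, -0.7133, 1.7174, -0.0202]
phi = -(-0.755 + 0.9895 + 1.8856 - 0.7133 + 1.7174 - 0.0202) = -3.1039
Step 2: Compute augmented objective.
t*f(x) = 8.38*-3.73 = -31.2574
Total = -31.2574 - 3.1039 = -34.3613


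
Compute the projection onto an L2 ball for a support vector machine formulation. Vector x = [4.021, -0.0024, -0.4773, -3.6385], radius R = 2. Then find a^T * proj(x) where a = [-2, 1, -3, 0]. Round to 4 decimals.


Step 1: Compute ||x|| (intermediates to 6 decimals).
||x|| = sqrt(4.021^2 + (-0.0024)^2 + (-0.4773)^2 + (-3.6385)^2) = 5.443799
Step 2: Project.
Since ||x|| > R, scale = R/||x|| = 2/5.443799 = 0.36739, proj(x) = scale * x
proj(x) = [1.477275, -0.000882, -0.175355, -1.336749]
Step 3: Dot product.
a^T * proj(x) = -2*1.477275 + 1*(-0.000882) - 3*(-0.175355) + 0*(-1.336749) = -2.4294


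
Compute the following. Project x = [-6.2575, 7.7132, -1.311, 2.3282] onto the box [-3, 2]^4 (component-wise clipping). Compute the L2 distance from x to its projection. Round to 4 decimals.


Project each component onto [-3, 2].
clip(-6.2575) = -3.0, clip(7.7132) = 2.0, clip(-1.311) = -1.311, clip(2.3282) = 2.0
Projection = [-3.0, 2.0, -1.311, 2.0]
Squared diffs: [10.6113, 32.6407, 0.0, 0.1077]
Distance = sqrt(43.3597) = 6.5848


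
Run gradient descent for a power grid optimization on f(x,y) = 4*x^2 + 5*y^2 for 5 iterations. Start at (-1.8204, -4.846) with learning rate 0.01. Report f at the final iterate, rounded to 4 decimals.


Gradient descent on f(x,y) = 4*x^2 + 5*y^2.
Starting point: (-1.8204, -4.846), alpha = 0.01
Step 1: grad_x = 2*4*-1.8204 = -14.5632, grad_y = 2*5*-4.846 = -48.46
  x_1 = -1.8204 - 0.01*-14.5632 = -1.6748
  y_1 = -4.846 - 0.01*-48.46 = -4.3614
Step 2: grad_x = 2*4*-1.6748 = -13.3981, grad_y = 2*5*-4.3614 = -43.614
  x_2 = -1.6748 - 0.01*-13.3981 = -1.5408
  y_2 = -4.3614 - 0.01*-43.614 = -3.9253
Step 3: grad_x = 2*4*-1.5408 = -12.3263, grad_y = 2*5*-3.9253 = -39.2526
  x_3 = -1.5408 - 0.01*-12.3263 = -1.4175
  y_3 = -3.9253 - 0.01*-39.2526 = -3.5327
Step 4: grad_x = 2*4*-1.4175 = -11.3402, grad_y = 2*5*-3.5327 = -35.3273
  x_4 = -1.4175 - 0.01*-11.3402 = -1.3041
  y_4 = -3.5327 - 0.01*-35.3273 = -3.1795
Step 5: grad_x = 2*4*-1.3041 = -10.433, grad_y = 2*5*-3.1795 = -31.7946
  x_5 = -1.3041 - 0.01*-10.433 = -1.1998
  y_5 = -3.1795 - 0.01*-31.7946 = -2.8615
f(-1.1998, -2.8615) = 4*(-1.1998)^2 + 5*(-2.8615)^2 = 46.6993


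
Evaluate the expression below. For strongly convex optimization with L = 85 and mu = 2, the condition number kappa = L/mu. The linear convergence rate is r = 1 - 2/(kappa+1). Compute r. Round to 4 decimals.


Step 1: Compute the condition number.
kappa = L/mu = 85/2 = 42.5
Step 2: Compute the convergence rate.
r = 1 - 2/(kappa + 1) = 1 - 2*mu/(L + mu) = (L - mu)/(L + mu) = 83/87 = 0.954


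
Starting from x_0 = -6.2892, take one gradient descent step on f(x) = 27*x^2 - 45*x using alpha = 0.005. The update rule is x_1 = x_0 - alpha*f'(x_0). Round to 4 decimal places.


We compute the gradient at x_0 and apply the update.
f'(x) = 54*x - 45
f'(-6.2892) = 54*-6.2892 - 45 = -384.6168
x_1 = -6.2892 - 0.005*-384.6168 = -4.3661


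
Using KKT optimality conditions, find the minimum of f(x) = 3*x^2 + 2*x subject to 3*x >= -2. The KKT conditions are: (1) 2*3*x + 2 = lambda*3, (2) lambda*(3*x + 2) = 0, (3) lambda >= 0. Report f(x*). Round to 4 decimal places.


Step 1: Try lambda = 0 (constraint inactive).
Stationarity: 2*3*x + 2 = 0
x* = -2/(2*3) = -1/3 = -0.3333 (rounded; the exact value -1/3 is used below)
Check constraint: 3*-0.3333 = -0.9999 >= -2 -- satisfied.
Step 2: Compute optimal value.
f(x*) = 3*(-1/3)^2 + 2*(-1/3) = -0.3333


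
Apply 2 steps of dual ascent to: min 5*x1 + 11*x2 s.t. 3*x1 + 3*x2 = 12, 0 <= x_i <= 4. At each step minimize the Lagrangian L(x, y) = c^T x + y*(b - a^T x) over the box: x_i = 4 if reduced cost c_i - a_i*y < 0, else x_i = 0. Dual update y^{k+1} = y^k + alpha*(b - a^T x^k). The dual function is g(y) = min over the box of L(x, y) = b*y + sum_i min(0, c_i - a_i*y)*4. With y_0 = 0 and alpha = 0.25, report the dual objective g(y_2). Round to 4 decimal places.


Dual ascent for LP: min 5*x1 + 11*x2, 3*x1 + 3*x2 = 12, 0 <= x_i <= 4
Step 1: y^k = 0.0, reduced costs: (5.0, 11.0)
  x^k = (0.0, 0.0), subgradient = b - a^T x = 12.0
  y^{k+1} = 0.0 + 0.25*12.0 = 3.0
Step 2: y^k = 3.0, reduced costs: (-4.0, 2.0)
  x^k = (4.0, 0.0), subgradient = b - a^T x = 0.0
  y^{k+1} = 3.0 + 0.25*0.0 = 3.0
Dual objective at y_2 = 3.0: reduced costs (-4.0, 2.0), box minimizer x = (4.0, 0.0)
g(y_2) = b*y + (c1 - a1*y)*x1 + (c2 - a2*y)*x2 = 12*3.0 + (-4.0)*4.0 + 2.0*0.0 = 36.0 - 16.0 + 0.0 = 20.0


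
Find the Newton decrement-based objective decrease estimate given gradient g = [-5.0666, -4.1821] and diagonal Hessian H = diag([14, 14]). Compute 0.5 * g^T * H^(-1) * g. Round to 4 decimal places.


Step 1: H is diagonal, so H^(-1) * g = [-0.3619, -0.2987].
Step 2: g^T H^(-1) g = sum_i g_i^2 / H_ii
  = (-5.0666)^2/14 + (-4.1821)^2/14
  = 1.8336 + 1.2493 = 3.0829
Step 3: Objective decrease = 0.5 * g^T H^(-1) g = 1.5414


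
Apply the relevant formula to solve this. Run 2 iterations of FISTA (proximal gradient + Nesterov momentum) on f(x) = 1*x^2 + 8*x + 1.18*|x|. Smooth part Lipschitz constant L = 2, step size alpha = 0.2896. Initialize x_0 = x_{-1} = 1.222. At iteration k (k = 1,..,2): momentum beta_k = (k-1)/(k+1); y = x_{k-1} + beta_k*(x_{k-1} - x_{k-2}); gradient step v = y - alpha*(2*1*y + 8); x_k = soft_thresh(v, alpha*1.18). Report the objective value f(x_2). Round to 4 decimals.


FISTA on f(x) = 1*x^2 + 8*x + 1.18*|x|
L = 2, alpha = 0.2896
Iteration 1: beta = 0.0, y = 1.222 + 0.0*(1.222 - 1.222) = 1.222
  grad(y) = 10.444, v = y - alpha*grad = -1.8026
  prox(v) = soft_thresh(-1.8026, 0.3417) = -1.4609
Iteration 2: beta = 0.3333, y = -1.4609 + 0.3333*(-1.4609 - 1.222) = -2.3551
  grad(y) = 3.2897, v = y - alpha*grad = -3.3078
  prox(v) = soft_thresh(-3.3078, 0.3417) = -2.9661
f(x_2) = 1*(-2.9661)^2 + 8*(-2.9661) + 1.18*|-2.9661| = -11.4311


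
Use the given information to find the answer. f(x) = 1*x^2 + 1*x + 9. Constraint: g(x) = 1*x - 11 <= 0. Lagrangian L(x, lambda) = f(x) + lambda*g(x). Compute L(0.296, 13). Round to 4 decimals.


Step 1: Evaluate f(x).
f(0.296) = 1*0.296^2 + 1*0.296 + 9 = 9.3836
Step 2: Evaluate g(x).
g(0.296) = 1*0.296 - 11 = -10.704
Step 3: Compute Lagrangian.
L = 9.3836 + 13*-10.704 = -129.7684


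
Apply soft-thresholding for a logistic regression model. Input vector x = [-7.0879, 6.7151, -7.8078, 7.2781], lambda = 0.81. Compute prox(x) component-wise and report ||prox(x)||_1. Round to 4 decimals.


Soft-thresholding with lambda = 0.81:
prox(-7.0879) = sign(-7.0879)*max(|-7.0879| - 0.81, 0) = -6.2779
prox(6.7151) = sign(6.7151)*max(|6.7151| - 0.81, 0) = 5.9051
prox(-7.8078) = sign(-7.8078)*max(|-7.8078| - 0.81, 0) = -6.9978
prox(7.2781) = sign(7.2781)*max(|7.2781| - 0.81, 0) = 6.4681
prox(x) = [-6.2779, 5.9051, -6.9978, 6.4681]
||prox(x)||_1 = 6.2779 + 5.9051 + 6.9978 + 6.4681 = 25.6489
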